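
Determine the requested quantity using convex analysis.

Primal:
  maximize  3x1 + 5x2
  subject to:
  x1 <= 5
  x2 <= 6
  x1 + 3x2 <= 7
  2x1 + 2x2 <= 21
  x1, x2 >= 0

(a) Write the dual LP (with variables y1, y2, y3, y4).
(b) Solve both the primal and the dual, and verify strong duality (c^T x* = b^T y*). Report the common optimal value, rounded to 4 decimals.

The standard primal-dual pair for 'max c^T x s.t. A x <= b, x >= 0' is:
  Dual:  min b^T y  s.t.  A^T y >= c,  y >= 0.

So the dual LP is:
  minimize  5y1 + 6y2 + 7y3 + 21y4
  subject to:
    y1 + y3 + 2y4 >= 3
    y2 + 3y3 + 2y4 >= 5
    y1, y2, y3, y4 >= 0

Solving the primal: x* = (5, 0.6667).
  primal value c^T x* = 18.3333.
Solving the dual: y* = (1.3333, 0, 1.6667, 0).
  dual value b^T y* = 18.3333.
Strong duality: c^T x* = b^T y*. Confirmed.

18.3333


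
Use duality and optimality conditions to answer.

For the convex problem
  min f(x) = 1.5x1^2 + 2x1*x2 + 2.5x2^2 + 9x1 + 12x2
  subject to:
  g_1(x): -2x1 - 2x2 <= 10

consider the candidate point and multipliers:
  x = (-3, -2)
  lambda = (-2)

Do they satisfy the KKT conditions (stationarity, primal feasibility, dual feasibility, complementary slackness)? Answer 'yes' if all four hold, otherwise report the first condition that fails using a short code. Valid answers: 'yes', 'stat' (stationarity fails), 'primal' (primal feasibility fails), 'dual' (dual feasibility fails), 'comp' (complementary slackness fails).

Gradient of f: grad f(x) = Q x + c = (-4, -4)
Constraint values g_i(x) = a_i^T x - b_i:
  g_1((-3, -2)) = 0
Stationarity residual: grad f(x) + sum_i lambda_i a_i = (0, 0)
  -> stationarity OK
Primal feasibility (all g_i <= 0): OK
Dual feasibility (all lambda_i >= 0): FAILS
Complementary slackness (lambda_i * g_i(x) = 0 for all i): OK

Verdict: the first failing condition is dual_feasibility -> dual.

dual


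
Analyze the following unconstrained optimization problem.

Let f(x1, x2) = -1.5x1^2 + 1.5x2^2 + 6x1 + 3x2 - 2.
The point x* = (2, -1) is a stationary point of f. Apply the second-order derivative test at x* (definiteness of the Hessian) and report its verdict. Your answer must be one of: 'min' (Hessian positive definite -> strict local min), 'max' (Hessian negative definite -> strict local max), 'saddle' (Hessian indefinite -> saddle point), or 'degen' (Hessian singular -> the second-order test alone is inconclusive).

Compute the Hessian H = grad^2 f:
  H = [[-3, 0], [0, 3]]
Verify stationarity: grad f(x*) = H x* + g = (0, 0).
Eigenvalues of H: -3, 3.
Eigenvalues have mixed signs, so H is indefinite -> x* is a saddle point.

saddle


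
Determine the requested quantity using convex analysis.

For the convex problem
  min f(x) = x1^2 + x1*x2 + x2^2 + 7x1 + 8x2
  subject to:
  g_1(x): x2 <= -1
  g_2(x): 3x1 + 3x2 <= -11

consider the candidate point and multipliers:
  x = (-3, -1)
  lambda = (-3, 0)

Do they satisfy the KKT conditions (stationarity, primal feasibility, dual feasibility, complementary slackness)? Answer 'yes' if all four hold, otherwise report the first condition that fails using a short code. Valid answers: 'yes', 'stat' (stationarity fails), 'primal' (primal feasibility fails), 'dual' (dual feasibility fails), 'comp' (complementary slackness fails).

Gradient of f: grad f(x) = Q x + c = (0, 3)
Constraint values g_i(x) = a_i^T x - b_i:
  g_1((-3, -1)) = 0
  g_2((-3, -1)) = -1
Stationarity residual: grad f(x) + sum_i lambda_i a_i = (0, 0)
  -> stationarity OK
Primal feasibility (all g_i <= 0): OK
Dual feasibility (all lambda_i >= 0): FAILS
Complementary slackness (lambda_i * g_i(x) = 0 for all i): OK

Verdict: the first failing condition is dual_feasibility -> dual.

dual


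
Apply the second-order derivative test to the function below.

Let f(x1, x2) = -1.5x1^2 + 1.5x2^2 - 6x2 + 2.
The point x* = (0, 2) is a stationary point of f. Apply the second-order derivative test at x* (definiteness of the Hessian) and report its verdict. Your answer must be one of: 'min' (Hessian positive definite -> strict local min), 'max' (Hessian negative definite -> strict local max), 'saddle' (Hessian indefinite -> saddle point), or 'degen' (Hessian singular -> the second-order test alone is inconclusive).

Compute the Hessian H = grad^2 f:
  H = [[-3, 0], [0, 3]]
Verify stationarity: grad f(x*) = H x* + g = (0, 0).
Eigenvalues of H: -3, 3.
Eigenvalues have mixed signs, so H is indefinite -> x* is a saddle point.

saddle


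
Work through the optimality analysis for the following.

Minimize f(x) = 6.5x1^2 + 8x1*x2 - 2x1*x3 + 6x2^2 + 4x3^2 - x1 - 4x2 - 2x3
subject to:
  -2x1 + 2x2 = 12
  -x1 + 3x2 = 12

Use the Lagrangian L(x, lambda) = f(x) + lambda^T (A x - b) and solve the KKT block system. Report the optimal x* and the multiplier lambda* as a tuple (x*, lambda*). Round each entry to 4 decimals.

Form the Lagrangian:
  L(x, lambda) = (1/2) x^T Q x + c^T x + lambda^T (A x - b)
Stationarity (grad_x L = 0): Q x + c + A^T lambda = 0.
Primal feasibility: A x = b.

This gives the KKT block system:
  [ Q   A^T ] [ x     ]   [-c ]
  [ A    0  ] [ lambda ] = [ b ]

Solving the linear system:
  x*      = (-3, 3, -0.5)
  lambda* = (-9.25, 3.5)
  f(x*)   = 30.5

x* = (-3, 3, -0.5), lambda* = (-9.25, 3.5)


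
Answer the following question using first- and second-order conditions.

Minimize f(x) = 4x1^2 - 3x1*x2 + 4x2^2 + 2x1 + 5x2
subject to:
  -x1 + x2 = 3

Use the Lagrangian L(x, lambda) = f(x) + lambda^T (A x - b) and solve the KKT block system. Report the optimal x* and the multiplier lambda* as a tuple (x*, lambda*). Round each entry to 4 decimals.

Form the Lagrangian:
  L(x, lambda) = (1/2) x^T Q x + c^T x + lambda^T (A x - b)
Stationarity (grad_x L = 0): Q x + c + A^T lambda = 0.
Primal feasibility: A x = b.

This gives the KKT block system:
  [ Q   A^T ] [ x     ]   [-c ]
  [ A    0  ] [ lambda ] = [ b ]

Solving the linear system:
  x*      = (-2.2, 0.8)
  lambda* = (-18)
  f(x*)   = 26.8

x* = (-2.2, 0.8), lambda* = (-18)


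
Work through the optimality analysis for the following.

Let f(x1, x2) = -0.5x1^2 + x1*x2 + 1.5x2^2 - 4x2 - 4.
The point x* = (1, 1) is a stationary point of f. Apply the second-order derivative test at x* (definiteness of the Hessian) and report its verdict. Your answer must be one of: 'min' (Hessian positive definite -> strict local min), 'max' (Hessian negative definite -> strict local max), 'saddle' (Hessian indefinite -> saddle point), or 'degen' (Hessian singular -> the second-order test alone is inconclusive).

Compute the Hessian H = grad^2 f:
  H = [[-1, 1], [1, 3]]
Verify stationarity: grad f(x*) = H x* + g = (0, 0).
Eigenvalues of H: -1.2361, 3.2361.
Eigenvalues have mixed signs, so H is indefinite -> x* is a saddle point.

saddle


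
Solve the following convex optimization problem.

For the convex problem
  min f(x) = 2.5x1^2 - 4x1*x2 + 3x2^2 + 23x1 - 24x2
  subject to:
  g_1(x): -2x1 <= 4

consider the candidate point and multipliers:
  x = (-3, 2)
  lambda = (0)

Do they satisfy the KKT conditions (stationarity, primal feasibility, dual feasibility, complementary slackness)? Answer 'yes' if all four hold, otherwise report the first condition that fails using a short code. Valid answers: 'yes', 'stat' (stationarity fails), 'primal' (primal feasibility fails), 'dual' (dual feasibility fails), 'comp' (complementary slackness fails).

Gradient of f: grad f(x) = Q x + c = (0, 0)
Constraint values g_i(x) = a_i^T x - b_i:
  g_1((-3, 2)) = 2
Stationarity residual: grad f(x) + sum_i lambda_i a_i = (0, 0)
  -> stationarity OK
Primal feasibility (all g_i <= 0): FAILS
Dual feasibility (all lambda_i >= 0): OK
Complementary slackness (lambda_i * g_i(x) = 0 for all i): OK

Verdict: the first failing condition is primal_feasibility -> primal.

primal


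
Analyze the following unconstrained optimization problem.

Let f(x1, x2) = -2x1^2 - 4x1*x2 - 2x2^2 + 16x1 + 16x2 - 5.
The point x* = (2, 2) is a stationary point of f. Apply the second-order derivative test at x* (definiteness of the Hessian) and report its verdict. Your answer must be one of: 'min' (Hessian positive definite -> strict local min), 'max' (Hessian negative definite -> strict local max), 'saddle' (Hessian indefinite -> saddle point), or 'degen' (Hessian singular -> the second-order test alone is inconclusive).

Compute the Hessian H = grad^2 f:
  H = [[-4, -4], [-4, -4]]
Verify stationarity: grad f(x*) = H x* + g = (0, 0).
Eigenvalues of H: -8, 0.
H has a zero eigenvalue (singular; negative semidefinite but not definite), so H is neither positive definite, negative definite, nor indefinite. The second-order test alone is inconclusive -> degen.
(Indeed, f is constant along the null direction of H through x*, so x* is not a strict local extremum.)

degen


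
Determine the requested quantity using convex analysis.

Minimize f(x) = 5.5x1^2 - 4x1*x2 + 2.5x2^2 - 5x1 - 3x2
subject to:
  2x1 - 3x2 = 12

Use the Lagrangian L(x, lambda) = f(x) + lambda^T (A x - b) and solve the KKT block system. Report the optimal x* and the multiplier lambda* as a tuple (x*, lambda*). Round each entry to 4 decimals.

Form the Lagrangian:
  L(x, lambda) = (1/2) x^T Q x + c^T x + lambda^T (A x - b)
Stationarity (grad_x L = 0): Q x + c + A^T lambda = 0.
Primal feasibility: A x = b.

This gives the KKT block system:
  [ Q   A^T ] [ x     ]   [-c ]
  [ A    0  ] [ lambda ] = [ b ]

Solving the linear system:
  x*      = (0.5493, -3.6338)
  lambda* = (-7.7887)
  f(x*)   = 50.8099

x* = (0.5493, -3.6338), lambda* = (-7.7887)


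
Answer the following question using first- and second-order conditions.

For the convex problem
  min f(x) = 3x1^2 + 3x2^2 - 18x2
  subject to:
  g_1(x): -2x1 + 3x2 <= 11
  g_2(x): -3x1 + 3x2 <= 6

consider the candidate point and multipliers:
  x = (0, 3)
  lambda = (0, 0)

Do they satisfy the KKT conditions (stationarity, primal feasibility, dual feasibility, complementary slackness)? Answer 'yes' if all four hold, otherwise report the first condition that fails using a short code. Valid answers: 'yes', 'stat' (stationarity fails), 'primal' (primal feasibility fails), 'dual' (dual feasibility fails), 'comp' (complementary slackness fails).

Gradient of f: grad f(x) = Q x + c = (0, 0)
Constraint values g_i(x) = a_i^T x - b_i:
  g_1((0, 3)) = -2
  g_2((0, 3)) = 3
Stationarity residual: grad f(x) + sum_i lambda_i a_i = (0, 0)
  -> stationarity OK
Primal feasibility (all g_i <= 0): FAILS
Dual feasibility (all lambda_i >= 0): OK
Complementary slackness (lambda_i * g_i(x) = 0 for all i): OK

Verdict: the first failing condition is primal_feasibility -> primal.

primal


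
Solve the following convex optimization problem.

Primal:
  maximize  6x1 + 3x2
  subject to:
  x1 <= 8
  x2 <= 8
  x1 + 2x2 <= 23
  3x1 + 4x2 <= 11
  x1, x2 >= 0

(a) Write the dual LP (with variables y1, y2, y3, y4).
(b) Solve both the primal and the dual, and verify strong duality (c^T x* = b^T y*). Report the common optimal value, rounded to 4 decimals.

The standard primal-dual pair for 'max c^T x s.t. A x <= b, x >= 0' is:
  Dual:  min b^T y  s.t.  A^T y >= c,  y >= 0.

So the dual LP is:
  minimize  8y1 + 8y2 + 23y3 + 11y4
  subject to:
    y1 + y3 + 3y4 >= 6
    y2 + 2y3 + 4y4 >= 3
    y1, y2, y3, y4 >= 0

Solving the primal: x* = (3.6667, 0).
  primal value c^T x* = 22.
Solving the dual: y* = (0, 0, 0, 2).
  dual value b^T y* = 22.
Strong duality: c^T x* = b^T y*. Confirmed.

22


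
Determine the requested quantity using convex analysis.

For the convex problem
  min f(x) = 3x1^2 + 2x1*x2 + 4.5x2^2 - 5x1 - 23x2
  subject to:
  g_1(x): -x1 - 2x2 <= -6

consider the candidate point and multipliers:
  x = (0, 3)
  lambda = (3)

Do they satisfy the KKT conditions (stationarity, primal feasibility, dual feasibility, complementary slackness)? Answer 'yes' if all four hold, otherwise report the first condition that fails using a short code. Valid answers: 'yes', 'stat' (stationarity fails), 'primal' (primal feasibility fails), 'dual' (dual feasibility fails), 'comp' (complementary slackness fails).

Gradient of f: grad f(x) = Q x + c = (1, 4)
Constraint values g_i(x) = a_i^T x - b_i:
  g_1((0, 3)) = 0
Stationarity residual: grad f(x) + sum_i lambda_i a_i = (-2, -2)
  -> stationarity FAILS
Primal feasibility (all g_i <= 0): OK
Dual feasibility (all lambda_i >= 0): OK
Complementary slackness (lambda_i * g_i(x) = 0 for all i): OK

Verdict: the first failing condition is stationarity -> stat.

stat


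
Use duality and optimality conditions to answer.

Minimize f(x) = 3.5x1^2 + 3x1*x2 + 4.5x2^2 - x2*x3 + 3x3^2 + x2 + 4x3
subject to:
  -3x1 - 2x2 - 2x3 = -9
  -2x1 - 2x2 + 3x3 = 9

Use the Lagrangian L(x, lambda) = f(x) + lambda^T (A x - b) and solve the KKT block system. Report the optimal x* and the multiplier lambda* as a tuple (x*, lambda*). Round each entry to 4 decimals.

Form the Lagrangian:
  L(x, lambda) = (1/2) x^T Q x + c^T x + lambda^T (A x - b)
Stationarity (grad_x L = 0): Q x + c + A^T lambda = 0.
Primal feasibility: A x = b.

This gives the KKT block system:
  [ Q   A^T ] [ x     ]   [-c ]
  [ A    0  ] [ lambda ] = [ b ]

Solving the linear system:
  x*      = (0.6645, 0.0361, 3.4671)
  lambda* = (4.9087, -4.983)
  f(x*)   = 51.465

x* = (0.6645, 0.0361, 3.4671), lambda* = (4.9087, -4.983)


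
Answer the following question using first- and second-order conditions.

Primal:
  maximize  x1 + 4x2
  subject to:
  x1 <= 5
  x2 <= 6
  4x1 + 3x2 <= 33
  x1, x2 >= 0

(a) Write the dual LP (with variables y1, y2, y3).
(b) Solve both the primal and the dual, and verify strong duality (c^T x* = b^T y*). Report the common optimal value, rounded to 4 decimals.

The standard primal-dual pair for 'max c^T x s.t. A x <= b, x >= 0' is:
  Dual:  min b^T y  s.t.  A^T y >= c,  y >= 0.

So the dual LP is:
  minimize  5y1 + 6y2 + 33y3
  subject to:
    y1 + 4y3 >= 1
    y2 + 3y3 >= 4
    y1, y2, y3 >= 0

Solving the primal: x* = (3.75, 6).
  primal value c^T x* = 27.75.
Solving the dual: y* = (0, 3.25, 0.25).
  dual value b^T y* = 27.75.
Strong duality: c^T x* = b^T y*. Confirmed.

27.75


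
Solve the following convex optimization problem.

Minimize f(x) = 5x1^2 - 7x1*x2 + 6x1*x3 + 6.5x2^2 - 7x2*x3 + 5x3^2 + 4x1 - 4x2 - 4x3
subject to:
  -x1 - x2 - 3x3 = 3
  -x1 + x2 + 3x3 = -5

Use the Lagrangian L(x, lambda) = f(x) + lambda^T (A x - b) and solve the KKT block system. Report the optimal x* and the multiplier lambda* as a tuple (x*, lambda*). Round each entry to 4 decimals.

Form the Lagrangian:
  L(x, lambda) = (1/2) x^T Q x + c^T x + lambda^T (A x - b)
Stationarity (grad_x L = 0): Q x + c + A^T lambda = 0.
Primal feasibility: A x = b.

This gives the KKT block system:
  [ Q   A^T ] [ x     ]   [-c ]
  [ A    0  ] [ lambda ] = [ b ]

Solving the linear system:
  x*      = (1, -0.1124, -1.2959)
  lambda* = (1.8107, 5.2012)
  f(x*)   = 15.1036

x* = (1, -0.1124, -1.2959), lambda* = (1.8107, 5.2012)


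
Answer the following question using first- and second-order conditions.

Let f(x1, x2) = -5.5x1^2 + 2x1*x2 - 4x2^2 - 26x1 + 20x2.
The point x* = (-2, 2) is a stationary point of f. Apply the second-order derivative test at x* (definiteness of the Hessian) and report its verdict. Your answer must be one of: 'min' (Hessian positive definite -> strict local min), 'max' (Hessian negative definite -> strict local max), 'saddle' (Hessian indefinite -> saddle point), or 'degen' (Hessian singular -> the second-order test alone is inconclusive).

Compute the Hessian H = grad^2 f:
  H = [[-11, 2], [2, -8]]
Verify stationarity: grad f(x*) = H x* + g = (0, 0).
Eigenvalues of H: -12, -7.
Both eigenvalues < 0, so H is negative definite -> x* is a strict local max.

max


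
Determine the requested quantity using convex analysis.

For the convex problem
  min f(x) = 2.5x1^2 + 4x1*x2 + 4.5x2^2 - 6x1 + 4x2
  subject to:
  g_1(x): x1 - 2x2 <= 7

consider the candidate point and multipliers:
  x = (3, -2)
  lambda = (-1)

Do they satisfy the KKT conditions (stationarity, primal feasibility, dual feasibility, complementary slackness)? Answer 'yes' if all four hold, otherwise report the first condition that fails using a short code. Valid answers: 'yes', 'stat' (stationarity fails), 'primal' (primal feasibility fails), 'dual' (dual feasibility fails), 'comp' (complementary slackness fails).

Gradient of f: grad f(x) = Q x + c = (1, -2)
Constraint values g_i(x) = a_i^T x - b_i:
  g_1((3, -2)) = 0
Stationarity residual: grad f(x) + sum_i lambda_i a_i = (0, 0)
  -> stationarity OK
Primal feasibility (all g_i <= 0): OK
Dual feasibility (all lambda_i >= 0): FAILS
Complementary slackness (lambda_i * g_i(x) = 0 for all i): OK

Verdict: the first failing condition is dual_feasibility -> dual.

dual


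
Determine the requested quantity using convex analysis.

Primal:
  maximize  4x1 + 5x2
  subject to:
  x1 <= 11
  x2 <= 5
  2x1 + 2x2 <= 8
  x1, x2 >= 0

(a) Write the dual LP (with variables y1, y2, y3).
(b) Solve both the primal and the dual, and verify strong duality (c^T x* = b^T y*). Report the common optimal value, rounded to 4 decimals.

The standard primal-dual pair for 'max c^T x s.t. A x <= b, x >= 0' is:
  Dual:  min b^T y  s.t.  A^T y >= c,  y >= 0.

So the dual LP is:
  minimize  11y1 + 5y2 + 8y3
  subject to:
    y1 + 2y3 >= 4
    y2 + 2y3 >= 5
    y1, y2, y3 >= 0

Solving the primal: x* = (0, 4).
  primal value c^T x* = 20.
Solving the dual: y* = (0, 0, 2.5).
  dual value b^T y* = 20.
Strong duality: c^T x* = b^T y*. Confirmed.

20


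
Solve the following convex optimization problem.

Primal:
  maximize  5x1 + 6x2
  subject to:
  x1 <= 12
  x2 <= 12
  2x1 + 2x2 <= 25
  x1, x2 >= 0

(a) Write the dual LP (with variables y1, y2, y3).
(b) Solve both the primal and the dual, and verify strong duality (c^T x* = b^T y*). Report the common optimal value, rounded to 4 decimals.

The standard primal-dual pair for 'max c^T x s.t. A x <= b, x >= 0' is:
  Dual:  min b^T y  s.t.  A^T y >= c,  y >= 0.

So the dual LP is:
  minimize  12y1 + 12y2 + 25y3
  subject to:
    y1 + 2y3 >= 5
    y2 + 2y3 >= 6
    y1, y2, y3 >= 0

Solving the primal: x* = (0.5, 12).
  primal value c^T x* = 74.5.
Solving the dual: y* = (0, 1, 2.5).
  dual value b^T y* = 74.5.
Strong duality: c^T x* = b^T y*. Confirmed.

74.5


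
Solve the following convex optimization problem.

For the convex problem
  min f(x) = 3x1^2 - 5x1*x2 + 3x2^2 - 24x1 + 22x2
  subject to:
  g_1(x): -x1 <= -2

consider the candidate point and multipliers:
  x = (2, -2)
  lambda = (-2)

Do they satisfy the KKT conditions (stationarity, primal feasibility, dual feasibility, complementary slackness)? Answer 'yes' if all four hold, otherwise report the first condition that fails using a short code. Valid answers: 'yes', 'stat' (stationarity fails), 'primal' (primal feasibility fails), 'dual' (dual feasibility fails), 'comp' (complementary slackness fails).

Gradient of f: grad f(x) = Q x + c = (-2, 0)
Constraint values g_i(x) = a_i^T x - b_i:
  g_1((2, -2)) = 0
Stationarity residual: grad f(x) + sum_i lambda_i a_i = (0, 0)
  -> stationarity OK
Primal feasibility (all g_i <= 0): OK
Dual feasibility (all lambda_i >= 0): FAILS
Complementary slackness (lambda_i * g_i(x) = 0 for all i): OK

Verdict: the first failing condition is dual_feasibility -> dual.

dual


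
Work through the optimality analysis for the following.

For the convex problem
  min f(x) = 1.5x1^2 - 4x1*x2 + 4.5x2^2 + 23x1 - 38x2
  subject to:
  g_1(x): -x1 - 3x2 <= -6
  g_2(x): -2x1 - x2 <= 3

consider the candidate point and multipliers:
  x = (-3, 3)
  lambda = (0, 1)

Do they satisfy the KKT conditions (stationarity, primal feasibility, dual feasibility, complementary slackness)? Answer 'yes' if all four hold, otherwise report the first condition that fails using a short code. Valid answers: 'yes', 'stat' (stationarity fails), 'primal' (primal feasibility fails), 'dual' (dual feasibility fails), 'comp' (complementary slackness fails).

Gradient of f: grad f(x) = Q x + c = (2, 1)
Constraint values g_i(x) = a_i^T x - b_i:
  g_1((-3, 3)) = 0
  g_2((-3, 3)) = 0
Stationarity residual: grad f(x) + sum_i lambda_i a_i = (0, 0)
  -> stationarity OK
Primal feasibility (all g_i <= 0): OK
Dual feasibility (all lambda_i >= 0): OK
Complementary slackness (lambda_i * g_i(x) = 0 for all i): OK

Verdict: yes, KKT holds.

yes


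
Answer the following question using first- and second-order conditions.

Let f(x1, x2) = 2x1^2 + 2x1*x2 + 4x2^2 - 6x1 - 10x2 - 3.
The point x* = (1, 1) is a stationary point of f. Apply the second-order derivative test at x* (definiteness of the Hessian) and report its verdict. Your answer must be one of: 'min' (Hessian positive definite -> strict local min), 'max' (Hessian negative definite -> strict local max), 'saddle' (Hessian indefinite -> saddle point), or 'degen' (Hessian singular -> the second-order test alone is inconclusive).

Compute the Hessian H = grad^2 f:
  H = [[4, 2], [2, 8]]
Verify stationarity: grad f(x*) = H x* + g = (0, 0).
Eigenvalues of H: 3.1716, 8.8284.
Both eigenvalues > 0, so H is positive definite -> x* is a strict local min.

min


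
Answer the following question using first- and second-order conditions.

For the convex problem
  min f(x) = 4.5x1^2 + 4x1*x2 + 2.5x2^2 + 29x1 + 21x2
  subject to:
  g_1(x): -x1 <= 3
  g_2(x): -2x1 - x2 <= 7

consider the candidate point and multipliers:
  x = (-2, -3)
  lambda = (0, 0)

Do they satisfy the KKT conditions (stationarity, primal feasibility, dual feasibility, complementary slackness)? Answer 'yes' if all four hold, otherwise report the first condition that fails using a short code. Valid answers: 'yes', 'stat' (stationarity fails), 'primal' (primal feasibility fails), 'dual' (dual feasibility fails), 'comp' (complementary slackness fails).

Gradient of f: grad f(x) = Q x + c = (-1, -2)
Constraint values g_i(x) = a_i^T x - b_i:
  g_1((-2, -3)) = -1
  g_2((-2, -3)) = 0
Stationarity residual: grad f(x) + sum_i lambda_i a_i = (-1, -2)
  -> stationarity FAILS
Primal feasibility (all g_i <= 0): OK
Dual feasibility (all lambda_i >= 0): OK
Complementary slackness (lambda_i * g_i(x) = 0 for all i): OK

Verdict: the first failing condition is stationarity -> stat.

stat


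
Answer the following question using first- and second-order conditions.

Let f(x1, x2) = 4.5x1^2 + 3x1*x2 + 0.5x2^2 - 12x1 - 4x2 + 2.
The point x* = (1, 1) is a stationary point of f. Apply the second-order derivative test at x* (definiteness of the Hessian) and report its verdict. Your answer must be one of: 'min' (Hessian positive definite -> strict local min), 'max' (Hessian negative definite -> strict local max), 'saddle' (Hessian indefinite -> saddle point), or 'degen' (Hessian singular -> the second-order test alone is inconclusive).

Compute the Hessian H = grad^2 f:
  H = [[9, 3], [3, 1]]
Verify stationarity: grad f(x*) = H x* + g = (0, 0).
Eigenvalues of H: 0, 10.
H has a zero eigenvalue (singular; positive semidefinite but not definite), so H is neither positive definite, negative definite, nor indefinite. The second-order test alone is inconclusive -> degen.
(Indeed, f is constant along the null direction of H through x*, so x* is not a strict local extremum.)

degen


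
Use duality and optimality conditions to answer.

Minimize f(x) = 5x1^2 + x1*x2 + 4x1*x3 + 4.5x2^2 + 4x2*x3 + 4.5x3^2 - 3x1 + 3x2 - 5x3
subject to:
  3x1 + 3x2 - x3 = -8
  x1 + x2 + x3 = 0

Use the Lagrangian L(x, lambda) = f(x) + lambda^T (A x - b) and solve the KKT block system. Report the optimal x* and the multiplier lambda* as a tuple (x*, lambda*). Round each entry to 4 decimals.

Form the Lagrangian:
  L(x, lambda) = (1/2) x^T Q x + c^T x + lambda^T (A x - b)
Stationarity (grad_x L = 0): Q x + c + A^T lambda = 0.
Primal feasibility: A x = b.

This gives the KKT block system:
  [ Q   A^T ] [ x     ]   [-c ]
  [ A    0  ] [ lambda ] = [ b ]

Solving the linear system:
  x*      = (-0.5882, -1.4118, 2)
  lambda* = (1.8235, -3.1765)
  f(x*)   = 1.0588

x* = (-0.5882, -1.4118, 2), lambda* = (1.8235, -3.1765)


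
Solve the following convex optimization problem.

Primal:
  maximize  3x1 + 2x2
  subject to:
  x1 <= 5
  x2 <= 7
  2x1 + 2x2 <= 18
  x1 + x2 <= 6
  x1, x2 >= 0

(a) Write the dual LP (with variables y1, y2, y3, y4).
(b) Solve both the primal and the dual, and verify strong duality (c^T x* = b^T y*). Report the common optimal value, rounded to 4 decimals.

The standard primal-dual pair for 'max c^T x s.t. A x <= b, x >= 0' is:
  Dual:  min b^T y  s.t.  A^T y >= c,  y >= 0.

So the dual LP is:
  minimize  5y1 + 7y2 + 18y3 + 6y4
  subject to:
    y1 + 2y3 + y4 >= 3
    y2 + 2y3 + y4 >= 2
    y1, y2, y3, y4 >= 0

Solving the primal: x* = (5, 1).
  primal value c^T x* = 17.
Solving the dual: y* = (1, 0, 0, 2).
  dual value b^T y* = 17.
Strong duality: c^T x* = b^T y*. Confirmed.

17


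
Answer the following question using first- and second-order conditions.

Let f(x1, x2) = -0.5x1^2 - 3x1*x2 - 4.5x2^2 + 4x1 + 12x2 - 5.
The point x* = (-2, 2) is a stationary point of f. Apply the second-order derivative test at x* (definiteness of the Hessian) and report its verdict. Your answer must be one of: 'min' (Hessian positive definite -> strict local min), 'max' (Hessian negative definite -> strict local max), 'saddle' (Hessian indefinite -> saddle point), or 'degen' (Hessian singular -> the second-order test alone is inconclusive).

Compute the Hessian H = grad^2 f:
  H = [[-1, -3], [-3, -9]]
Verify stationarity: grad f(x*) = H x* + g = (0, 0).
Eigenvalues of H: -10, 0.
H has a zero eigenvalue (singular; negative semidefinite but not definite), so H is neither positive definite, negative definite, nor indefinite. The second-order test alone is inconclusive -> degen.
(Indeed, f is constant along the null direction of H through x*, so x* is not a strict local extremum.)

degen


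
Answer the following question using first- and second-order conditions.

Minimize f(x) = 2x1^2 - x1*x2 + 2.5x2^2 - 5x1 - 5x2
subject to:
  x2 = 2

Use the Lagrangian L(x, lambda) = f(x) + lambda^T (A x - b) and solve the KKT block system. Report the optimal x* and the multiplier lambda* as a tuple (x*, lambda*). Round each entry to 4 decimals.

Form the Lagrangian:
  L(x, lambda) = (1/2) x^T Q x + c^T x + lambda^T (A x - b)
Stationarity (grad_x L = 0): Q x + c + A^T lambda = 0.
Primal feasibility: A x = b.

This gives the KKT block system:
  [ Q   A^T ] [ x     ]   [-c ]
  [ A    0  ] [ lambda ] = [ b ]

Solving the linear system:
  x*      = (1.75, 2)
  lambda* = (-3.25)
  f(x*)   = -6.125

x* = (1.75, 2), lambda* = (-3.25)


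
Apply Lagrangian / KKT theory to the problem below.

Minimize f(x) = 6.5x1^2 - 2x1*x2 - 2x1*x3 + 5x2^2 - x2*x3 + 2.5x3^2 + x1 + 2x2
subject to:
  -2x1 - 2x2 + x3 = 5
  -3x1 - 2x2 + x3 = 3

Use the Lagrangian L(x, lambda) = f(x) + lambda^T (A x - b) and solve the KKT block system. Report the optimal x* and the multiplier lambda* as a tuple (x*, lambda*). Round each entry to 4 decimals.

Form the Lagrangian:
  L(x, lambda) = (1/2) x^T Q x + c^T x + lambda^T (A x - b)
Stationarity (grad_x L = 0): Q x + c + A^T lambda = 0.
Primal feasibility: A x = b.

This gives the KKT block system:
  [ Q   A^T ] [ x     ]   [-c ]
  [ A    0  ] [ lambda ] = [ b ]

Solving the linear system:
  x*      = (2, -2.7308, 3.5385)
  lambda* = (-74.6538, 58.2308)
  f(x*)   = 97.5577

x* = (2, -2.7308, 3.5385), lambda* = (-74.6538, 58.2308)


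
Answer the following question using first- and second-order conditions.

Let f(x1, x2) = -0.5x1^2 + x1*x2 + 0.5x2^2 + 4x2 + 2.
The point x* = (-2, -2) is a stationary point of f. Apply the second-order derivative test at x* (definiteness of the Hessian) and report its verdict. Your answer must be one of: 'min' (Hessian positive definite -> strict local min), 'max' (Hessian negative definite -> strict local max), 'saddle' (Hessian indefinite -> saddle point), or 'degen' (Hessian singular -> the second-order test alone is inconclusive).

Compute the Hessian H = grad^2 f:
  H = [[-1, 1], [1, 1]]
Verify stationarity: grad f(x*) = H x* + g = (0, 0).
Eigenvalues of H: -1.4142, 1.4142.
Eigenvalues have mixed signs, so H is indefinite -> x* is a saddle point.

saddle


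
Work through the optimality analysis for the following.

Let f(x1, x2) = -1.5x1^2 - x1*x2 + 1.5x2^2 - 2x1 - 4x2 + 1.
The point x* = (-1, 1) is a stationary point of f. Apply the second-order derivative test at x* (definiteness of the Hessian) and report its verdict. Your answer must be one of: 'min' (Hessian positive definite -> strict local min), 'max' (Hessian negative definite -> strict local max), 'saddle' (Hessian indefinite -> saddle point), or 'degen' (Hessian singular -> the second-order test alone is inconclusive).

Compute the Hessian H = grad^2 f:
  H = [[-3, -1], [-1, 3]]
Verify stationarity: grad f(x*) = H x* + g = (0, 0).
Eigenvalues of H: -3.1623, 3.1623.
Eigenvalues have mixed signs, so H is indefinite -> x* is a saddle point.

saddle


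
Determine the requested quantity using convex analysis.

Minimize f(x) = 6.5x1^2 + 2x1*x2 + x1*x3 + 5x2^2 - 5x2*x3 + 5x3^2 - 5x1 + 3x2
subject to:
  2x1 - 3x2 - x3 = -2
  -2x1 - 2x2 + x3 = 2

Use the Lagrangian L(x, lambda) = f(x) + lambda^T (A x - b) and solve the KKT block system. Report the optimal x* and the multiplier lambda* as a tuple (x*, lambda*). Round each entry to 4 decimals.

Form the Lagrangian:
  L(x, lambda) = (1/2) x^T Q x + c^T x + lambda^T (A x - b)
Stationarity (grad_x L = 0): Q x + c + A^T lambda = 0.
Primal feasibility: A x = b.

This gives the KKT block system:
  [ Q   A^T ] [ x     ]   [-c ]
  [ A    0  ] [ lambda ] = [ b ]

Solving the linear system:
  x*      = (-0.6491, 0, 0.7018)
  lambda* = (2.186, -4.1825)
  f(x*)   = 7.9912

x* = (-0.6491, 0, 0.7018), lambda* = (2.186, -4.1825)


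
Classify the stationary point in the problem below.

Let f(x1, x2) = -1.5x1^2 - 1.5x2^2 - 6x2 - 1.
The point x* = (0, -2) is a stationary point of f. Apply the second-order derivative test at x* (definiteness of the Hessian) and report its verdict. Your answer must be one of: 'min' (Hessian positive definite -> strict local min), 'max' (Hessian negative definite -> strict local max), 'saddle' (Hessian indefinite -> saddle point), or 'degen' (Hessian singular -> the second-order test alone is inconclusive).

Compute the Hessian H = grad^2 f:
  H = [[-3, 0], [0, -3]]
Verify stationarity: grad f(x*) = H x* + g = (0, 0).
Eigenvalues of H: -3, -3.
Both eigenvalues < 0, so H is negative definite -> x* is a strict local max.

max


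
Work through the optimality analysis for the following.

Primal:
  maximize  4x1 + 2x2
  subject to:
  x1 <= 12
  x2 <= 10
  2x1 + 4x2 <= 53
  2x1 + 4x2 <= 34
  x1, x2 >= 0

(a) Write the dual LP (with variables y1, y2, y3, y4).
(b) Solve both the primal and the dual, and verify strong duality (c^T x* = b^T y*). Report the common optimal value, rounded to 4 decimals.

The standard primal-dual pair for 'max c^T x s.t. A x <= b, x >= 0' is:
  Dual:  min b^T y  s.t.  A^T y >= c,  y >= 0.

So the dual LP is:
  minimize  12y1 + 10y2 + 53y3 + 34y4
  subject to:
    y1 + 2y3 + 2y4 >= 4
    y2 + 4y3 + 4y4 >= 2
    y1, y2, y3, y4 >= 0

Solving the primal: x* = (12, 2.5).
  primal value c^T x* = 53.
Solving the dual: y* = (3, 0, 0, 0.5).
  dual value b^T y* = 53.
Strong duality: c^T x* = b^T y*. Confirmed.

53


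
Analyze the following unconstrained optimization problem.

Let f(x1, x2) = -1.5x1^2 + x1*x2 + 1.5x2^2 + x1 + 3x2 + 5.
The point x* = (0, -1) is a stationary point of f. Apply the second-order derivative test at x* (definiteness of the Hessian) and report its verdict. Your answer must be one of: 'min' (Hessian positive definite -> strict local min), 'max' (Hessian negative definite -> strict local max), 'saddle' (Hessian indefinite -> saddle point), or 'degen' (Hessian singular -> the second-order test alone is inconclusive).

Compute the Hessian H = grad^2 f:
  H = [[-3, 1], [1, 3]]
Verify stationarity: grad f(x*) = H x* + g = (0, 0).
Eigenvalues of H: -3.1623, 3.1623.
Eigenvalues have mixed signs, so H is indefinite -> x* is a saddle point.

saddle


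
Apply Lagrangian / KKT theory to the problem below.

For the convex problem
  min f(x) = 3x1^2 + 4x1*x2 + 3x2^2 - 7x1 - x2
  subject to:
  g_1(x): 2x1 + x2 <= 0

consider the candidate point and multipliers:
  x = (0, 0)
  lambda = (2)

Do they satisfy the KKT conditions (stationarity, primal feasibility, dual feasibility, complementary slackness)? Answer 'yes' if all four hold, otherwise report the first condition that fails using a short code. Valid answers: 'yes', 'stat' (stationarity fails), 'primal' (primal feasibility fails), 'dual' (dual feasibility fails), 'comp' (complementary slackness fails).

Gradient of f: grad f(x) = Q x + c = (-7, -1)
Constraint values g_i(x) = a_i^T x - b_i:
  g_1((0, 0)) = 0
Stationarity residual: grad f(x) + sum_i lambda_i a_i = (-3, 1)
  -> stationarity FAILS
Primal feasibility (all g_i <= 0): OK
Dual feasibility (all lambda_i >= 0): OK
Complementary slackness (lambda_i * g_i(x) = 0 for all i): OK

Verdict: the first failing condition is stationarity -> stat.

stat


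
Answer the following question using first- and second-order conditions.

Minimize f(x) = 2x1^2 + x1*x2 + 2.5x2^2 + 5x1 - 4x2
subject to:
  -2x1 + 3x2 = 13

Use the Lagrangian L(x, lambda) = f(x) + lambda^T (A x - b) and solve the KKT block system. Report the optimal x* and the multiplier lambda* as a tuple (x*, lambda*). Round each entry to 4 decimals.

Form the Lagrangian:
  L(x, lambda) = (1/2) x^T Q x + c^T x + lambda^T (A x - b)
Stationarity (grad_x L = 0): Q x + c + A^T lambda = 0.
Primal feasibility: A x = b.

This gives the KKT block system:
  [ Q   A^T ] [ x     ]   [-c ]
  [ A    0  ] [ lambda ] = [ b ]

Solving the linear system:
  x*      = (-2.7941, 2.4706)
  lambda* = (-1.8529)
  f(x*)   = 0.1176

x* = (-2.7941, 2.4706), lambda* = (-1.8529)


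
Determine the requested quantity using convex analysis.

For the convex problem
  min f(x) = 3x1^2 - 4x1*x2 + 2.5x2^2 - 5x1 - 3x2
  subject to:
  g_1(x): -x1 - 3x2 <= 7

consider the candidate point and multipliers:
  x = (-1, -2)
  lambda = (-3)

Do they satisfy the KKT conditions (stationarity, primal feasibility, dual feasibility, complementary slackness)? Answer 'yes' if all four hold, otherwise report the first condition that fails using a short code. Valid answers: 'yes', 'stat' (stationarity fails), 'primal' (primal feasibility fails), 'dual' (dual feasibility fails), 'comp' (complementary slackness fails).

Gradient of f: grad f(x) = Q x + c = (-3, -9)
Constraint values g_i(x) = a_i^T x - b_i:
  g_1((-1, -2)) = 0
Stationarity residual: grad f(x) + sum_i lambda_i a_i = (0, 0)
  -> stationarity OK
Primal feasibility (all g_i <= 0): OK
Dual feasibility (all lambda_i >= 0): FAILS
Complementary slackness (lambda_i * g_i(x) = 0 for all i): OK

Verdict: the first failing condition is dual_feasibility -> dual.

dual


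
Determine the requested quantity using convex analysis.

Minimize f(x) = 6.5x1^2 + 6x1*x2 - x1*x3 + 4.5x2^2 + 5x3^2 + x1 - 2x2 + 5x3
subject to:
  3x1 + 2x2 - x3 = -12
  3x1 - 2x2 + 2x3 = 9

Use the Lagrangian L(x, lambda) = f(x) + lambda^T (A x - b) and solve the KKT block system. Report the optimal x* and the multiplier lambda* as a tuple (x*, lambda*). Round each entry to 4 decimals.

Form the Lagrangian:
  L(x, lambda) = (1/2) x^T Q x + c^T x + lambda^T (A x - b)
Stationarity (grad_x L = 0): Q x + c + A^T lambda = 0.
Primal feasibility: A x = b.

This gives the KKT block system:
  [ Q   A^T ] [ x     ]   [-c ]
  [ A    0  ] [ lambda ] = [ b ]

Solving the linear system:
  x*      = (-0.8217, -3.8022, 1.9303)
  lambda* = (16.0253, -4.5499)
  f(x*)   = 124.8439

x* = (-0.8217, -3.8022, 1.9303), lambda* = (16.0253, -4.5499)


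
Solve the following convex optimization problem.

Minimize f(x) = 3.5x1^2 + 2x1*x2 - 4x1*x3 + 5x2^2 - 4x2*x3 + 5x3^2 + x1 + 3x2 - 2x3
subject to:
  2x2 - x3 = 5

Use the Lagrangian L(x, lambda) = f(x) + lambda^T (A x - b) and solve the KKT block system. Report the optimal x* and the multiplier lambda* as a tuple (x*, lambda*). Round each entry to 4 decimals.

Form the Lagrangian:
  L(x, lambda) = (1/2) x^T Q x + c^T x + lambda^T (A x - b)
Stationarity (grad_x L = 0): Q x + c + A^T lambda = 0.
Primal feasibility: A x = b.

This gives the KKT block system:
  [ Q   A^T ] [ x     ]   [-c ]
  [ A    0  ] [ lambda ] = [ b ]

Solving the linear system:
  x*      = (-1.1287, 2.1832, -0.6337)
  lambda* = (-12.5545)
  f(x*)   = 34.7302

x* = (-1.1287, 2.1832, -0.6337), lambda* = (-12.5545)


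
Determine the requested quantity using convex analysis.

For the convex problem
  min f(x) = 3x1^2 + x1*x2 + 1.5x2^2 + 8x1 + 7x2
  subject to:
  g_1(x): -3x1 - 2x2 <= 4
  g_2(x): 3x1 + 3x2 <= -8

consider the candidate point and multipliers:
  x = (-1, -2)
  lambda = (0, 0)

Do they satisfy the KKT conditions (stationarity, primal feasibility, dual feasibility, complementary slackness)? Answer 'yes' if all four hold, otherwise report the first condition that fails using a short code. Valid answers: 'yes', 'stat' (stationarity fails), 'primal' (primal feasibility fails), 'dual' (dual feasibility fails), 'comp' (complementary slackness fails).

Gradient of f: grad f(x) = Q x + c = (0, 0)
Constraint values g_i(x) = a_i^T x - b_i:
  g_1((-1, -2)) = 3
  g_2((-1, -2)) = -1
Stationarity residual: grad f(x) + sum_i lambda_i a_i = (0, 0)
  -> stationarity OK
Primal feasibility (all g_i <= 0): FAILS
Dual feasibility (all lambda_i >= 0): OK
Complementary slackness (lambda_i * g_i(x) = 0 for all i): OK

Verdict: the first failing condition is primal_feasibility -> primal.

primal


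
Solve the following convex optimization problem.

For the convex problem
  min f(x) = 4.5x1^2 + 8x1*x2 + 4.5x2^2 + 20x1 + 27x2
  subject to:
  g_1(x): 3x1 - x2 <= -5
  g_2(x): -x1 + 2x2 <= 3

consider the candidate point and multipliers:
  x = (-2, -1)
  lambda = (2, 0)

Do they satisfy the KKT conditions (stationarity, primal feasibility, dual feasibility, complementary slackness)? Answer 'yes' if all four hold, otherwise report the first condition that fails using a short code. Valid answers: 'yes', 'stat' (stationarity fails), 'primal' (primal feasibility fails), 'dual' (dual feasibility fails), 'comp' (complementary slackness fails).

Gradient of f: grad f(x) = Q x + c = (-6, 2)
Constraint values g_i(x) = a_i^T x - b_i:
  g_1((-2, -1)) = 0
  g_2((-2, -1)) = -3
Stationarity residual: grad f(x) + sum_i lambda_i a_i = (0, 0)
  -> stationarity OK
Primal feasibility (all g_i <= 0): OK
Dual feasibility (all lambda_i >= 0): OK
Complementary slackness (lambda_i * g_i(x) = 0 for all i): OK

Verdict: yes, KKT holds.

yes


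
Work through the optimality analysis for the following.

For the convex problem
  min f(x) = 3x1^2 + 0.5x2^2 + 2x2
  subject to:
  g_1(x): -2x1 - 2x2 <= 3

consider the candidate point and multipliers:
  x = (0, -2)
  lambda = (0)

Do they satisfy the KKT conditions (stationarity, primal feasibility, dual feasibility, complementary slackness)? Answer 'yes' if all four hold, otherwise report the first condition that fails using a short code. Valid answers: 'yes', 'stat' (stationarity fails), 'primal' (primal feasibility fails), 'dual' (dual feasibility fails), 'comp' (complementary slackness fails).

Gradient of f: grad f(x) = Q x + c = (0, 0)
Constraint values g_i(x) = a_i^T x - b_i:
  g_1((0, -2)) = 1
Stationarity residual: grad f(x) + sum_i lambda_i a_i = (0, 0)
  -> stationarity OK
Primal feasibility (all g_i <= 0): FAILS
Dual feasibility (all lambda_i >= 0): OK
Complementary slackness (lambda_i * g_i(x) = 0 for all i): OK

Verdict: the first failing condition is primal_feasibility -> primal.

primal


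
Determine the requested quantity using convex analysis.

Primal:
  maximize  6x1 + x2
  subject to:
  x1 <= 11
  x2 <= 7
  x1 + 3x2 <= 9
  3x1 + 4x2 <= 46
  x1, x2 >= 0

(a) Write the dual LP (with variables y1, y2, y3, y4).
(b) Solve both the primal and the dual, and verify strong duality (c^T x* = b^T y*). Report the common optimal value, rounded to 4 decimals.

The standard primal-dual pair for 'max c^T x s.t. A x <= b, x >= 0' is:
  Dual:  min b^T y  s.t.  A^T y >= c,  y >= 0.

So the dual LP is:
  minimize  11y1 + 7y2 + 9y3 + 46y4
  subject to:
    y1 + y3 + 3y4 >= 6
    y2 + 3y3 + 4y4 >= 1
    y1, y2, y3, y4 >= 0

Solving the primal: x* = (9, 0).
  primal value c^T x* = 54.
Solving the dual: y* = (0, 0, 6, 0).
  dual value b^T y* = 54.
Strong duality: c^T x* = b^T y*. Confirmed.

54
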